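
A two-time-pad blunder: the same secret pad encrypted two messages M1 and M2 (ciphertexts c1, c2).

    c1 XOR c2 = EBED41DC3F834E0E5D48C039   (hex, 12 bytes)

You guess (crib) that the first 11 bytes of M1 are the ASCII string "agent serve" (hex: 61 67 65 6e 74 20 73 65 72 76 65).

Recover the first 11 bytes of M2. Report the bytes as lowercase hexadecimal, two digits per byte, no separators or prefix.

8a8a24b24ba33d6b2f3ea5

Since c1 ⊕ c2 = M1 ⊕ M2, XORing with the guessed M1 bytes yields the corresponding M2 bytes: M2 = (c1 ⊕ c2) ⊕ M1.
byte 0: eb xor 61 = 8a
byte 1: ed xor 67 = 8a
byte 2: 41 xor 65 = 24
byte 3: dc xor 6e = b2
byte 4: 3f xor 74 = 4b
byte 5: 83 xor 20 = a3
byte 6: 4e xor 73 = 3d
byte 7: 0e xor 65 = 6b
byte 8: 5d xor 72 = 2f
byte 9: 48 xor 76 = 3e
byte 10: c0 xor 65 = a5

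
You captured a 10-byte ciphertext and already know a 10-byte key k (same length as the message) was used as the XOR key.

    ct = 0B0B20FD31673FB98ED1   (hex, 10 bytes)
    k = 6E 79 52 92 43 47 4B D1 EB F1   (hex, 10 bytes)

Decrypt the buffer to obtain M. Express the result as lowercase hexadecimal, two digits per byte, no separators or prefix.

XOR is its own inverse, so applying the key byte-wise gives the result directly.
byte 0: 0b XOR 6e = 65
byte 1: 0b XOR 79 = 72
byte 2: 20 XOR 52 = 72
byte 3: fd XOR 92 = 6f
byte 4: 31 XOR 43 = 72
byte 5: 67 XOR 47 = 20
byte 6: 3f XOR 4b = 74
byte 7: b9 XOR d1 = 68
byte 8: 8e XOR eb = 65
byte 9: d1 XOR f1 = 20

6572726f722074686520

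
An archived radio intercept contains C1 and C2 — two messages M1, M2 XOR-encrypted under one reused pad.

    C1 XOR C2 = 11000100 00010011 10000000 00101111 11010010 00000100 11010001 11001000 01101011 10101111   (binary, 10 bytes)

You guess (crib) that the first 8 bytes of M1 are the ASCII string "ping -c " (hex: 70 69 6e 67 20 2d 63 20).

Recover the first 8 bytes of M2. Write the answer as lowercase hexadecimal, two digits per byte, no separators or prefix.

b47aee48f229b2e8

Since C1 ⊕ C2 = M1 ⊕ M2, XORing with the guessed M1 bytes yields the corresponding M2 bytes: M2 = (C1 ⊕ C2) ⊕ M1.
c4 ⊕ 70 = b4
13 ⊕ 69 = 7a
80 ⊕ 6e = ee
2f ⊕ 67 = 48
d2 ⊕ 20 = f2
04 ⊕ 2d = 29
d1 ⊕ 63 = b2
c8 ⊕ 20 = e8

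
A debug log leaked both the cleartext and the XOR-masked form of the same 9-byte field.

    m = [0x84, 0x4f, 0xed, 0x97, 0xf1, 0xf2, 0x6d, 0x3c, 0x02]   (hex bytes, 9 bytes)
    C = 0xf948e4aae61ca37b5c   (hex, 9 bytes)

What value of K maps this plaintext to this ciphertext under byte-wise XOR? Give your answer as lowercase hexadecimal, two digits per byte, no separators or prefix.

7d07093d17eece475e

Since C = m ⊕ K, XORing both sides with m gives K = m ⊕ C.
10000100 xor 11111001 = 01111101
01001111 xor 01001000 = 00000111
11101101 xor 11100100 = 00001001
10010111 xor 10101010 = 00111101
11110001 xor 11100110 = 00010111
11110010 xor 00011100 = 11101110
01101101 xor 10100011 = 11001110
00111100 xor 01111011 = 01000111
00000010 xor 01011100 = 01011110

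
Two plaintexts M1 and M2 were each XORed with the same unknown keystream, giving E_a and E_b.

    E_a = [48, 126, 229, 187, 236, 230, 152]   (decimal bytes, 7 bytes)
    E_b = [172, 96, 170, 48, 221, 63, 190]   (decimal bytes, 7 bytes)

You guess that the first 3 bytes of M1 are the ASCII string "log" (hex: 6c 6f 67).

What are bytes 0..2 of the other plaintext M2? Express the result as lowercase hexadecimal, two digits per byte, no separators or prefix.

First, E_a ⊕ E_b = (M1 ⊕ K) ⊕ (M2 ⊕ K) = M1 ⊕ M2, so the key drops out. Then M2 = (M1 ⊕ M2) ⊕ M1 over the first 3 bytes.
byte 0: (30 xor ac) xor 6c = 9c xor 6c = f0
byte 1: (7e xor 60) xor 6f = 1e xor 6f = 71
byte 2: (e5 xor aa) xor 67 = 4f xor 67 = 28

f07128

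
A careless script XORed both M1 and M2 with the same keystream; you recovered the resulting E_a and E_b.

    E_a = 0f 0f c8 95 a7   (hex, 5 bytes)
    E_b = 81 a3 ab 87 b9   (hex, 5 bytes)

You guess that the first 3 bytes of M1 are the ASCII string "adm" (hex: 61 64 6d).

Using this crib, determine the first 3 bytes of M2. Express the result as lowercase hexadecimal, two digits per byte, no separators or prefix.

efc80e

First, E_a ⊕ E_b = (M1 ⊕ K) ⊕ (M2 ⊕ K) = M1 ⊕ M2, so the key drops out. Then M2 = (M1 ⊕ M2) ⊕ M1 over the first 3 bytes.
byte 0: (0f ⊕ 81) ⊕ 61 = 8e ⊕ 61 = ef
byte 1: (0f ⊕ a3) ⊕ 64 = ac ⊕ 64 = c8
byte 2: (c8 ⊕ ab) ⊕ 6d = 63 ⊕ 6d = 0e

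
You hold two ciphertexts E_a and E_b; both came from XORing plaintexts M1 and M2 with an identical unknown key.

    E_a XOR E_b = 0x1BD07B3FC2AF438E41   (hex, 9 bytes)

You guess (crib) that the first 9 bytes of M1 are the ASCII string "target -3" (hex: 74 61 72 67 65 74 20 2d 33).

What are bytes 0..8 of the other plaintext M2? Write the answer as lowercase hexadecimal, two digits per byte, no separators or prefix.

6fb10958a7db63a372

Since E_a ⊕ E_b = M1 ⊕ M2, XORing with the guessed M1 bytes yields the corresponding M2 bytes: M2 = (E_a ⊕ E_b) ⊕ M1.
1b xor 74 = 6f
d0 xor 61 = b1
7b xor 72 = 09
3f xor 67 = 58
c2 xor 65 = a7
af xor 74 = db
43 xor 20 = 63
8e xor 2d = a3
41 xor 33 = 72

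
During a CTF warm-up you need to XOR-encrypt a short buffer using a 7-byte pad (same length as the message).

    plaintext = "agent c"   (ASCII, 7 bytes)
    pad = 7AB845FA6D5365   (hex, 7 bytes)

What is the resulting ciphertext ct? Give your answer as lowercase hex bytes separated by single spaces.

1b df 20 94 19 73 06

01100001 ⊕ 01111010 = 00011011
01100111 ⊕ 10111000 = 11011111
01100101 ⊕ 01000101 = 00100000
01101110 ⊕ 11111010 = 10010100
01110100 ⊕ 01101101 = 00011001
00100000 ⊕ 01010011 = 01110011
01100011 ⊕ 01100101 = 00000110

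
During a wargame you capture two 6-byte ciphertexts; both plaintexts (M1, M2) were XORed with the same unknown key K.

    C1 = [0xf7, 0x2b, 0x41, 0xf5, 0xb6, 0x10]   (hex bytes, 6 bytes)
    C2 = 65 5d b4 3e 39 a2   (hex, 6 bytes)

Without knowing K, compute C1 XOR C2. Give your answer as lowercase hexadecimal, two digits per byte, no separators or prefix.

9276f5cb8fb2

C1 ⊕ C2 = (M1 ⊕ K) ⊕ (M2 ⊕ K) = M1 ⊕ M2 — the shared key cancels under XOR.
11110111 ^ 01100101 = 10010010
00101011 ^ 01011101 = 01110110
01000001 ^ 10110100 = 11110101
11110101 ^ 00111110 = 11001011
10110110 ^ 00111001 = 10001111
00010000 ^ 10100010 = 10110010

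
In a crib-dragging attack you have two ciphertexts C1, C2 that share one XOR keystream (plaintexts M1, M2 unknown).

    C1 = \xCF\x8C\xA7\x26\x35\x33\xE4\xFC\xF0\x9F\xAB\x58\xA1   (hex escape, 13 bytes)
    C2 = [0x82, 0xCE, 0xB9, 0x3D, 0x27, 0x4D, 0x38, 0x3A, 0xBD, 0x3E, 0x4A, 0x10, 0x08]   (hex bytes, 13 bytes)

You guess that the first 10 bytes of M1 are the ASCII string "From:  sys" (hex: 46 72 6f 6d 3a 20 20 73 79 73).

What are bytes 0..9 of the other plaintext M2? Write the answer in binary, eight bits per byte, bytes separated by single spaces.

00001011 00110000 01110001 01110110 00101000 01011110 11111100 10110101 00110100 11010010

First, C1 ⊕ C2 = (M1 ⊕ K) ⊕ (M2 ⊕ K) = M1 ⊕ M2, so the key drops out. Then M2 = (M1 ⊕ M2) ⊕ M1 over the first 10 bytes.
byte 0: (cf xor 82) xor 46 = 4d xor 46 = 0b
byte 1: (8c xor ce) xor 72 = 42 xor 72 = 30
byte 2: (a7 xor b9) xor 6f = 1e xor 6f = 71
byte 3: (26 xor 3d) xor 6d = 1b xor 6d = 76
byte 4: (35 xor 27) xor 3a = 12 xor 3a = 28
byte 5: (33 xor 4d) xor 20 = 7e xor 20 = 5e
byte 6: (e4 xor 38) xor 20 = dc xor 20 = fc
byte 7: (fc xor 3a) xor 73 = c6 xor 73 = b5
byte 8: (f0 xor bd) xor 79 = 4d xor 79 = 34
byte 9: (9f xor 3e) xor 73 = a1 xor 73 = d2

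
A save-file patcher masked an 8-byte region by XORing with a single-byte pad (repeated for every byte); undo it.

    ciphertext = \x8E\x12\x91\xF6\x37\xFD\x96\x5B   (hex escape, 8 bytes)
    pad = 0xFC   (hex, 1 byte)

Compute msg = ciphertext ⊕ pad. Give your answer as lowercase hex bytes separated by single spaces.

The 1-byte key repeats, so the effective keystream is fc fc fc fc fc fc fc fc.
byte 0: 142 xor 252 = 114
byte 1:  18 xor 252 = 238
byte 2: 145 xor 252 = 109
byte 3: 246 xor 252 =  10
byte 4:  55 xor 252 = 203
byte 5: 253 xor 252 =   1
byte 6: 150 xor 252 = 106
byte 7:  91 xor 252 = 167

72 ee 6d 0a cb 01 6a a7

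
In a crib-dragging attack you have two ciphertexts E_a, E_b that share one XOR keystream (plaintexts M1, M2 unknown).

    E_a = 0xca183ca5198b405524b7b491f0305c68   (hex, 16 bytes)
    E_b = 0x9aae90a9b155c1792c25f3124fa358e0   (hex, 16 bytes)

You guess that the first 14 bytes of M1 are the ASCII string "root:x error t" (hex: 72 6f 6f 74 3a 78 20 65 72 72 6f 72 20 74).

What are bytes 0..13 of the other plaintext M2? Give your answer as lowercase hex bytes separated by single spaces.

First, E_a ⊕ E_b = (M1 ⊕ K) ⊕ (M2 ⊕ K) = M1 ⊕ M2, so the key drops out. Then M2 = (M1 ⊕ M2) ⊕ M1 over the first 14 bytes.
byte 0: (ca XOR 9a) XOR 72 = 50 XOR 72 = 22
byte 1: (18 XOR ae) XOR 6f = b6 XOR 6f = d9
byte 2: (3c XOR 90) XOR 6f = ac XOR 6f = c3
byte 3: (a5 XOR a9) XOR 74 = 0c XOR 74 = 78
byte 4: (19 XOR b1) XOR 3a = a8 XOR 3a = 92
byte 5: (8b XOR 55) XOR 78 = de XOR 78 = a6
byte 6: (40 XOR c1) XOR 20 = 81 XOR 20 = a1
byte 7: (55 XOR 79) XOR 65 = 2c XOR 65 = 49
byte 8: (24 XOR 2c) XOR 72 = 08 XOR 72 = 7a
byte 9: (b7 XOR 25) XOR 72 = 92 XOR 72 = e0
byte 10: (b4 XOR f3) XOR 6f = 47 XOR 6f = 28
byte 11: (91 XOR 12) XOR 72 = 83 XOR 72 = f1
byte 12: (f0 XOR 4f) XOR 20 = bf XOR 20 = 9f
byte 13: (30 XOR a3) XOR 74 = 93 XOR 74 = e7

22 d9 c3 78 92 a6 a1 49 7a e0 28 f1 9f e7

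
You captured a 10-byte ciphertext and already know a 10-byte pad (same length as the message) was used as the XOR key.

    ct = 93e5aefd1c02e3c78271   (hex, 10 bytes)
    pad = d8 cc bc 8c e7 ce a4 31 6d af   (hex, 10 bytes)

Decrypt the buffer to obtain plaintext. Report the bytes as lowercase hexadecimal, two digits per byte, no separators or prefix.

4b291271fbcc47f6efde

byte 0: 93 ⊕ d8 = 4b
byte 1: e5 ⊕ cc = 29
byte 2: ae ⊕ bc = 12
byte 3: fd ⊕ 8c = 71
byte 4: 1c ⊕ e7 = fb
byte 5: 02 ⊕ ce = cc
byte 6: e3 ⊕ a4 = 47
byte 7: c7 ⊕ 31 = f6
byte 8: 82 ⊕ 6d = ef
byte 9: 71 ⊕ af = de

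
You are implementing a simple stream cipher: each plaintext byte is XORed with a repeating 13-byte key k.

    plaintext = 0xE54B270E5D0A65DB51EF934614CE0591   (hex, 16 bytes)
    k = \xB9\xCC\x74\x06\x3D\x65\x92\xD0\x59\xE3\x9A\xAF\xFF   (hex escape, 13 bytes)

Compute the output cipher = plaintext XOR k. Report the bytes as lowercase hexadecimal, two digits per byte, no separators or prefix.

5c875308606ff70b080c09e9eb77c9e5

The 13-byte key repeats, so the effective keystream is b9 cc 74 06 3d 65 92 d0 59 e3 9a af ff b9 cc 74.
byte 0: 11100101 XOR 10111001 = 01011100
byte 1: 01001011 XOR 11001100 = 10000111
byte 2: 00100111 XOR 01110100 = 01010011
byte 3: 00001110 XOR 00000110 = 00001000
byte 4: 01011101 XOR 00111101 = 01100000
byte 5: 00001010 XOR 01100101 = 01101111
byte 6: 01100101 XOR 10010010 = 11110111
byte 7: 11011011 XOR 11010000 = 00001011
byte 8: 01010001 XOR 01011001 = 00001000
byte 9: 11101111 XOR 11100011 = 00001100
byte 10: 10010011 XOR 10011010 = 00001001
byte 11: 01000110 XOR 10101111 = 11101001
byte 12: 00010100 XOR 11111111 = 11101011
byte 13: 11001110 XOR 10111001 = 01110111
byte 14: 00000101 XOR 11001100 = 11001001
byte 15: 10010001 XOR 01110100 = 11100101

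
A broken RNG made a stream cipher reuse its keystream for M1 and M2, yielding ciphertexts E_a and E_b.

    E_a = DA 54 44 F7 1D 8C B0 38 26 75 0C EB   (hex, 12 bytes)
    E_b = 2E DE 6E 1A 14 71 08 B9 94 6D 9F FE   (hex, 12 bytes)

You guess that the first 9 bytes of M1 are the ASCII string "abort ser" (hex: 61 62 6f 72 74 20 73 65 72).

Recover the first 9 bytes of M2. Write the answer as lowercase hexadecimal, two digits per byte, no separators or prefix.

95e8459f7dddcbe4c0

First, E_a ⊕ E_b = (M1 ⊕ K) ⊕ (M2 ⊕ K) = M1 ⊕ M2, so the key drops out. Then M2 = (M1 ⊕ M2) ⊕ M1 over the first 9 bytes.
byte 0: (da ⊕ 2e) ⊕ 61 = f4 ⊕ 61 = 95
byte 1: (54 ⊕ de) ⊕ 62 = 8a ⊕ 62 = e8
byte 2: (44 ⊕ 6e) ⊕ 6f = 2a ⊕ 6f = 45
byte 3: (f7 ⊕ 1a) ⊕ 72 = ed ⊕ 72 = 9f
byte 4: (1d ⊕ 14) ⊕ 74 = 09 ⊕ 74 = 7d
byte 5: (8c ⊕ 71) ⊕ 20 = fd ⊕ 20 = dd
byte 6: (b0 ⊕ 08) ⊕ 73 = b8 ⊕ 73 = cb
byte 7: (38 ⊕ b9) ⊕ 65 = 81 ⊕ 65 = e4
byte 8: (26 ⊕ 94) ⊕ 72 = b2 ⊕ 72 = c0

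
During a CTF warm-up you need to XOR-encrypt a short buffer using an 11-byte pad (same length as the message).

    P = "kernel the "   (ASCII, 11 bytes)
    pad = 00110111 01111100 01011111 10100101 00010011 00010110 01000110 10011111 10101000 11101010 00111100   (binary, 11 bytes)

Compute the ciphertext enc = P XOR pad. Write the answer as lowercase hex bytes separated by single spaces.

6b ⊕ 37 = 5c
65 ⊕ 7c = 19
72 ⊕ 5f = 2d
6e ⊕ a5 = cb
65 ⊕ 13 = 76
6c ⊕ 16 = 7a
20 ⊕ 46 = 66
74 ⊕ 9f = eb
68 ⊕ a8 = c0
65 ⊕ ea = 8f
20 ⊕ 3c = 1c

5c 19 2d cb 76 7a 66 eb c0 8f 1c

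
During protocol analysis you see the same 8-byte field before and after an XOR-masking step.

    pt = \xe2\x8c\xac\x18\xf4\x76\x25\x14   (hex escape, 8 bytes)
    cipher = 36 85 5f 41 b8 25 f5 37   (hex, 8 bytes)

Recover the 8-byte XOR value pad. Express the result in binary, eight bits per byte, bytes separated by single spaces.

11010100 00001001 11110011 01011001 01001100 01010011 11010000 00100011

Since cipher = pt ⊕ pad, XORing both sides with pt gives pad = pt ⊕ cipher.
byte 0: e2 xor 36 = d4
byte 1: 8c xor 85 = 09
byte 2: ac xor 5f = f3
byte 3: 18 xor 41 = 59
byte 4: f4 xor b8 = 4c
byte 5: 76 xor 25 = 53
byte 6: 25 xor f5 = d0
byte 7: 14 xor 37 = 23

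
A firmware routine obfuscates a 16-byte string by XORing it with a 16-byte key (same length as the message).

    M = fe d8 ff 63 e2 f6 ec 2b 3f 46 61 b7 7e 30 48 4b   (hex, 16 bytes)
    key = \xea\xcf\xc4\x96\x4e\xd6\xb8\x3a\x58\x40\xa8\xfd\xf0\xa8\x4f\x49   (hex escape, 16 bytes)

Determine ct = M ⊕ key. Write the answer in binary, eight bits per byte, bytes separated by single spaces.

XOR is its own inverse, so applying the key byte-wise gives the result directly.
byte 0: fe xor ea = 14
byte 1: d8 xor cf = 17
byte 2: ff xor c4 = 3b
byte 3: 63 xor 96 = f5
byte 4: e2 xor 4e = ac
byte 5: f6 xor d6 = 20
byte 6: ec xor b8 = 54
byte 7: 2b xor 3a = 11
byte 8: 3f xor 58 = 67
byte 9: 46 xor 40 = 06
byte 10: 61 xor a8 = c9
byte 11: b7 xor fd = 4a
byte 12: 7e xor f0 = 8e
byte 13: 30 xor a8 = 98
byte 14: 48 xor 4f = 07
byte 15: 4b xor 49 = 02

00010100 00010111 00111011 11110101 10101100 00100000 01010100 00010001 01100111 00000110 11001001 01001010 10001110 10011000 00000111 00000010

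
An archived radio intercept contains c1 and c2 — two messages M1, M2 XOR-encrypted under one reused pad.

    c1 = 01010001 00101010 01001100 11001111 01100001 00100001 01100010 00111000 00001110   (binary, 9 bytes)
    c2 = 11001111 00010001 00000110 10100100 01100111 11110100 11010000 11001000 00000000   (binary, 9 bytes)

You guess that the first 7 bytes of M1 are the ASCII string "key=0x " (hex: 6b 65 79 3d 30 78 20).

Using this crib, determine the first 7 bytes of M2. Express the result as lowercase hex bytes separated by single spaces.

f5 5e 33 56 36 ad 92

First, c1 ⊕ c2 = (M1 ⊕ K) ⊕ (M2 ⊕ K) = M1 ⊕ M2, so the key drops out. Then M2 = (M1 ⊕ M2) ⊕ M1 over the first 7 bytes.
byte 0: (51 ⊕ cf) ⊕ 6b = 9e ⊕ 6b = f5
byte 1: (2a ⊕ 11) ⊕ 65 = 3b ⊕ 65 = 5e
byte 2: (4c ⊕ 06) ⊕ 79 = 4a ⊕ 79 = 33
byte 3: (cf ⊕ a4) ⊕ 3d = 6b ⊕ 3d = 56
byte 4: (61 ⊕ 67) ⊕ 30 = 06 ⊕ 30 = 36
byte 5: (21 ⊕ f4) ⊕ 78 = d5 ⊕ 78 = ad
byte 6: (62 ⊕ d0) ⊕ 20 = b2 ⊕ 20 = 92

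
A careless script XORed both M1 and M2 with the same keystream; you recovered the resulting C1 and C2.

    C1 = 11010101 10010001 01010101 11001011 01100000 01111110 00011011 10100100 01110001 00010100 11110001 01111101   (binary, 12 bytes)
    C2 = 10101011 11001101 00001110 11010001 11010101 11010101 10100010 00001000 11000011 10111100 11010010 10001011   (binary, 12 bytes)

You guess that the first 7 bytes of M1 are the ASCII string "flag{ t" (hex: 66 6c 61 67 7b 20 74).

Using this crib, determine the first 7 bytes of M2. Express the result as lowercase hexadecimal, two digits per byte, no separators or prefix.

18303a7dce8bcd

First, C1 ⊕ C2 = (M1 ⊕ K) ⊕ (M2 ⊕ K) = M1 ⊕ M2, so the key drops out. Then M2 = (M1 ⊕ M2) ⊕ M1 over the first 7 bytes.
byte 0: (d5 xor ab) xor 66 = 7e xor 66 = 18
byte 1: (91 xor cd) xor 6c = 5c xor 6c = 30
byte 2: (55 xor 0e) xor 61 = 5b xor 61 = 3a
byte 3: (cb xor d1) xor 67 = 1a xor 67 = 7d
byte 4: (60 xor d5) xor 7b = b5 xor 7b = ce
byte 5: (7e xor d5) xor 20 = ab xor 20 = 8b
byte 6: (1b xor a2) xor 74 = b9 xor 74 = cd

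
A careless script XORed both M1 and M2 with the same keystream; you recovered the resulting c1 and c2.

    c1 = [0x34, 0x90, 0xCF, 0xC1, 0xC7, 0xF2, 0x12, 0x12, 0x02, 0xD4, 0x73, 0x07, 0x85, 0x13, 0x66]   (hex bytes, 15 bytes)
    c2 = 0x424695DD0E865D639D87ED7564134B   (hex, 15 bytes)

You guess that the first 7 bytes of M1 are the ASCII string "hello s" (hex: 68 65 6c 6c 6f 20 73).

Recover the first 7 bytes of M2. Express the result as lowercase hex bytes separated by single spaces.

1e b3 36 70 a6 54 3c

First, c1 ⊕ c2 = (M1 ⊕ K) ⊕ (M2 ⊕ K) = M1 ⊕ M2, so the key drops out. Then M2 = (M1 ⊕ M2) ⊕ M1 over the first 7 bytes.
byte 0: (34 XOR 42) XOR 68 = 76 XOR 68 = 1e
byte 1: (90 XOR 46) XOR 65 = d6 XOR 65 = b3
byte 2: (cf XOR 95) XOR 6c = 5a XOR 6c = 36
byte 3: (c1 XOR dd) XOR 6c = 1c XOR 6c = 70
byte 4: (c7 XOR 0e) XOR 6f = c9 XOR 6f = a6
byte 5: (f2 XOR 86) XOR 20 = 74 XOR 20 = 54
byte 6: (12 XOR 5d) XOR 73 = 4f XOR 73 = 3c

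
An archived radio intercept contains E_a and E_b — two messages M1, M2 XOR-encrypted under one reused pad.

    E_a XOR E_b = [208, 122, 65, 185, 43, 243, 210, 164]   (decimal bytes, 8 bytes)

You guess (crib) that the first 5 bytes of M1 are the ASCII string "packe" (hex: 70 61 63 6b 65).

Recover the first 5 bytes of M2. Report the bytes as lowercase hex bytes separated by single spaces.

Since E_a ⊕ E_b = M1 ⊕ M2, XORing with the guessed M1 bytes yields the corresponding M2 bytes: M2 = (E_a ⊕ E_b) ⊕ M1.
d0 xor 70 = a0
7a xor 61 = 1b
41 xor 63 = 22
b9 xor 6b = d2
2b xor 65 = 4e

a0 1b 22 d2 4e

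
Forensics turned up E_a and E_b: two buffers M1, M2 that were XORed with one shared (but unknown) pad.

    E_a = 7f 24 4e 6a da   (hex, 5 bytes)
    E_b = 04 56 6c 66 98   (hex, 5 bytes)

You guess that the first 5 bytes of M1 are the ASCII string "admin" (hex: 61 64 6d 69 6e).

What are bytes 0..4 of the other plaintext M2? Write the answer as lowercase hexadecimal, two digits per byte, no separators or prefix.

First, E_a ⊕ E_b = (M1 ⊕ K) ⊕ (M2 ⊕ K) = M1 ⊕ M2, so the key drops out. Then M2 = (M1 ⊕ M2) ⊕ M1 over the first 5 bytes.
byte 0: (7f ⊕ 04) ⊕ 61 = 7b ⊕ 61 = 1a
byte 1: (24 ⊕ 56) ⊕ 64 = 72 ⊕ 64 = 16
byte 2: (4e ⊕ 6c) ⊕ 6d = 22 ⊕ 6d = 4f
byte 3: (6a ⊕ 66) ⊕ 69 = 0c ⊕ 69 = 65
byte 4: (da ⊕ 98) ⊕ 6e = 42 ⊕ 6e = 2c

1a164f652c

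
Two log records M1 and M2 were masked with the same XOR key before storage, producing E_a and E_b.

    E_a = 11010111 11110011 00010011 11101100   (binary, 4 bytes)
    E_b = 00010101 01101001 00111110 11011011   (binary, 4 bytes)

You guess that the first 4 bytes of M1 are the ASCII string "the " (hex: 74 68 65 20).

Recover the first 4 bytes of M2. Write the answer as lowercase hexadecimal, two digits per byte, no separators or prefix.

b6f24817

First, E_a ⊕ E_b = (M1 ⊕ K) ⊕ (M2 ⊕ K) = M1 ⊕ M2, so the key drops out. Then M2 = (M1 ⊕ M2) ⊕ M1 over the first 4 bytes.
byte 0: (d7 ⊕ 15) ⊕ 74 = c2 ⊕ 74 = b6
byte 1: (f3 ⊕ 69) ⊕ 68 = 9a ⊕ 68 = f2
byte 2: (13 ⊕ 3e) ⊕ 65 = 2d ⊕ 65 = 48
byte 3: (ec ⊕ db) ⊕ 20 = 37 ⊕ 20 = 17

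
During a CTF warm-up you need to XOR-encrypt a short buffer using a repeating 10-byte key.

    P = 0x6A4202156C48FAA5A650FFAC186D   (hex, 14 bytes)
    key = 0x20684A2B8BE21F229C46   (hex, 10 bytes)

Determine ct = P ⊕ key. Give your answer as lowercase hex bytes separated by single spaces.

The 10-byte key repeats, so the effective keystream is 20 68 4a 2b 8b e2 1f 22 9c 46 20 68 4a 2b.
byte 0: 6a XOR 20 = 4a
byte 1: 42 XOR 68 = 2a
byte 2: 02 XOR 4a = 48
byte 3: 15 XOR 2b = 3e
byte 4: 6c XOR 8b = e7
byte 5: 48 XOR e2 = aa
byte 6: fa XOR 1f = e5
byte 7: a5 XOR 22 = 87
byte 8: a6 XOR 9c = 3a
byte 9: 50 XOR 46 = 16
byte 10: ff XOR 20 = df
byte 11: ac XOR 68 = c4
byte 12: 18 XOR 4a = 52
byte 13: 6d XOR 2b = 46

4a 2a 48 3e e7 aa e5 87 3a 16 df c4 52 46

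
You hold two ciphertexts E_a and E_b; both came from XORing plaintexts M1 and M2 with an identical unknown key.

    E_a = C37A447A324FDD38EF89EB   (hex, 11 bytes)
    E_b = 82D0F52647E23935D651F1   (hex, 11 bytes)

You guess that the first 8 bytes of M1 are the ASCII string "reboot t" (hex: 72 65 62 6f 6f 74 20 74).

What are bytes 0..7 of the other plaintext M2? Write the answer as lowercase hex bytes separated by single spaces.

First, E_a ⊕ E_b = (M1 ⊕ K) ⊕ (M2 ⊕ K) = M1 ⊕ M2, so the key drops out. Then M2 = (M1 ⊕ M2) ⊕ M1 over the first 8 bytes.
byte 0: (c3 ⊕ 82) ⊕ 72 = 41 ⊕ 72 = 33
byte 1: (7a ⊕ d0) ⊕ 65 = aa ⊕ 65 = cf
byte 2: (44 ⊕ f5) ⊕ 62 = b1 ⊕ 62 = d3
byte 3: (7a ⊕ 26) ⊕ 6f = 5c ⊕ 6f = 33
byte 4: (32 ⊕ 47) ⊕ 6f = 75 ⊕ 6f = 1a
byte 5: (4f ⊕ e2) ⊕ 74 = ad ⊕ 74 = d9
byte 6: (dd ⊕ 39) ⊕ 20 = e4 ⊕ 20 = c4
byte 7: (38 ⊕ 35) ⊕ 74 = 0d ⊕ 74 = 79

33 cf d3 33 1a d9 c4 79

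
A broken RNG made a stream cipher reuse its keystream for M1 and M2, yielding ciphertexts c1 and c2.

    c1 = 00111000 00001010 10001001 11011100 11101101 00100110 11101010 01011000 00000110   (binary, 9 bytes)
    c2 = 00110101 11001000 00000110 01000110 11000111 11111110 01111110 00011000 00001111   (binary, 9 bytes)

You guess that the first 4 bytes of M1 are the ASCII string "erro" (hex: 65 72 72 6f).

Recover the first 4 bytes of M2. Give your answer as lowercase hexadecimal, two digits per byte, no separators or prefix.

First, c1 ⊕ c2 = (M1 ⊕ K) ⊕ (M2 ⊕ K) = M1 ⊕ M2, so the key drops out. Then M2 = (M1 ⊕ M2) ⊕ M1 over the first 4 bytes.
byte 0: (38 xor 35) xor 65 = 0d xor 65 = 68
byte 1: (0a xor c8) xor 72 = c2 xor 72 = b0
byte 2: (89 xor 06) xor 72 = 8f xor 72 = fd
byte 3: (dc xor 46) xor 6f = 9a xor 6f = f5

68b0fdf5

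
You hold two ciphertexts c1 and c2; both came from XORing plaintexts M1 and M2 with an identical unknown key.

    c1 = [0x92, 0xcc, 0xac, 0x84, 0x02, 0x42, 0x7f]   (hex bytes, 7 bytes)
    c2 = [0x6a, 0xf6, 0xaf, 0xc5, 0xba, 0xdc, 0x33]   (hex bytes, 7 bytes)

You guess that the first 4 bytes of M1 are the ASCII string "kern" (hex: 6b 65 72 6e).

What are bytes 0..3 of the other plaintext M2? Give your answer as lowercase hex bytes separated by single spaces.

First, c1 ⊕ c2 = (M1 ⊕ K) ⊕ (M2 ⊕ K) = M1 ⊕ M2, so the key drops out. Then M2 = (M1 ⊕ M2) ⊕ M1 over the first 4 bytes.
byte 0: (92 XOR 6a) XOR 6b = f8 XOR 6b = 93
byte 1: (cc XOR f6) XOR 65 = 3a XOR 65 = 5f
byte 2: (ac XOR af) XOR 72 = 03 XOR 72 = 71
byte 3: (84 XOR c5) XOR 6e = 41 XOR 6e = 2f

93 5f 71 2f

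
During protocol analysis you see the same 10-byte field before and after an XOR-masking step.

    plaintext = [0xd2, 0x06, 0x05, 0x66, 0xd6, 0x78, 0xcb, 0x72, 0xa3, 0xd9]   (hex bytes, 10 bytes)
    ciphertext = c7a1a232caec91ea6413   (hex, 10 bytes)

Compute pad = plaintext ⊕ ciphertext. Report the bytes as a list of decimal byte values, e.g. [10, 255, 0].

Since ciphertext = plaintext ⊕ pad, XORing both sides with plaintext gives pad = plaintext ⊕ ciphertext.
210 xor 199 =  21
  6 xor 161 = 167
  5 xor 162 = 167
102 xor  50 =  84
214 xor 202 =  28
120 xor 236 = 148
203 xor 145 =  90
114 xor 234 = 152
163 xor 100 = 199
217 xor  19 = 202

[21, 167, 167, 84, 28, 148, 90, 152, 199, 202]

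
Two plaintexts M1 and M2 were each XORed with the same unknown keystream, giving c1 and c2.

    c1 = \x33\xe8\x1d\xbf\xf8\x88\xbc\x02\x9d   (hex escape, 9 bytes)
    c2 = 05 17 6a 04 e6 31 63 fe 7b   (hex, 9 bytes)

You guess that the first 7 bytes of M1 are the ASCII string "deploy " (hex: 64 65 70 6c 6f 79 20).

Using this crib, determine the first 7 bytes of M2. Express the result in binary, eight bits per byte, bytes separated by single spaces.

01010010 10011010 00000111 11010111 01110001 11000000 11111111

First, c1 ⊕ c2 = (M1 ⊕ K) ⊕ (M2 ⊕ K) = M1 ⊕ M2, so the key drops out. Then M2 = (M1 ⊕ M2) ⊕ M1 over the first 7 bytes.
byte 0: (33 xor 05) xor 64 = 36 xor 64 = 52
byte 1: (e8 xor 17) xor 65 = ff xor 65 = 9a
byte 2: (1d xor 6a) xor 70 = 77 xor 70 = 07
byte 3: (bf xor 04) xor 6c = bb xor 6c = d7
byte 4: (f8 xor e6) xor 6f = 1e xor 6f = 71
byte 5: (88 xor 31) xor 79 = b9 xor 79 = c0
byte 6: (bc xor 63) xor 20 = df xor 20 = ff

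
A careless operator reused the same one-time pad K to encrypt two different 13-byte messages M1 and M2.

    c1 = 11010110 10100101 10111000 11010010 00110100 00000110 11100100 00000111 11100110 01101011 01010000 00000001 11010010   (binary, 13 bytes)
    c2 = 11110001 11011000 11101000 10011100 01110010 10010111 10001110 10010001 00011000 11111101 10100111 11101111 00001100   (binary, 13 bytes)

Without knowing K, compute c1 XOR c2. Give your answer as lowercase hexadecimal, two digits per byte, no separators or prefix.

277d504e46916a96fe96f7eede

c1 ⊕ c2 = (M1 ⊕ K) ⊕ (M2 ⊕ K) = M1 ⊕ M2 — the shared key cancels under XOR.
byte 0: 214 XOR 241 =  39
byte 1: 165 XOR 216 = 125
byte 2: 184 XOR 232 =  80
byte 3: 210 XOR 156 =  78
byte 4:  52 XOR 114 =  70
byte 5:   6 XOR 151 = 145
byte 6: 228 XOR 142 = 106
byte 7:   7 XOR 145 = 150
byte 8: 230 XOR  24 = 254
byte 9: 107 XOR 253 = 150
byte 10:  80 XOR 167 = 247
byte 11:   1 XOR 239 = 238
byte 12: 210 XOR  12 = 222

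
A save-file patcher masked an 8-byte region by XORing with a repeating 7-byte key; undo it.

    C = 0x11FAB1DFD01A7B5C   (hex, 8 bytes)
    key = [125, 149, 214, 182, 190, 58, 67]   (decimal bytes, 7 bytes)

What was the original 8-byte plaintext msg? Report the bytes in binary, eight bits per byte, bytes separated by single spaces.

01101100 01101111 01100111 01101001 01101110 00100000 00111000 00100001

The 7-byte key repeats, so the effective keystream is 7d 95 d6 b6 be 3a 43 7d.
byte 0: 11 ⊕ 7d = 6c
byte 1: fa ⊕ 95 = 6f
byte 2: b1 ⊕ d6 = 67
byte 3: df ⊕ b6 = 69
byte 4: d0 ⊕ be = 6e
byte 5: 1a ⊕ 3a = 20
byte 6: 7b ⊕ 43 = 38
byte 7: 5c ⊕ 7d = 21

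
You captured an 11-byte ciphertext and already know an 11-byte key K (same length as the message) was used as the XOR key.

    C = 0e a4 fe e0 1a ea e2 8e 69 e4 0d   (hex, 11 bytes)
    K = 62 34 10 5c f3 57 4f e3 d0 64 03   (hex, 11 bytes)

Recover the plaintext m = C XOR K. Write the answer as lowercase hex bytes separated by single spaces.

6c 90 ee bc e9 bd ad 6d b9 80 0e

XOR is its own inverse, so applying the key byte-wise gives the result directly.
byte 0: 00001110 ^ 01100010 = 01101100
byte 1: 10100100 ^ 00110100 = 10010000
byte 2: 11111110 ^ 00010000 = 11101110
byte 3: 11100000 ^ 01011100 = 10111100
byte 4: 00011010 ^ 11110011 = 11101001
byte 5: 11101010 ^ 01010111 = 10111101
byte 6: 11100010 ^ 01001111 = 10101101
byte 7: 10001110 ^ 11100011 = 01101101
byte 8: 01101001 ^ 11010000 = 10111001
byte 9: 11100100 ^ 01100100 = 10000000
byte 10: 00001101 ^ 00000011 = 00001110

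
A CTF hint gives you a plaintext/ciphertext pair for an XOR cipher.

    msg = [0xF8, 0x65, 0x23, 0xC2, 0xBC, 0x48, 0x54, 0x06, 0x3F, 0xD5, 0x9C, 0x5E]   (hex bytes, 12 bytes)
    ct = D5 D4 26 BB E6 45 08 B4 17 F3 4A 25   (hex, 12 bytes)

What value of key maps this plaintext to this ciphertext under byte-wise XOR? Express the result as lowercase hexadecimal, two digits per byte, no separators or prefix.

2db105795a0d5cb22826d67b

Since ct = msg ⊕ key, XORing both sides with msg gives key = msg ⊕ ct.
byte 0: f8 ⊕ d5 = 2d
byte 1: 65 ⊕ d4 = b1
byte 2: 23 ⊕ 26 = 05
byte 3: c2 ⊕ bb = 79
byte 4: bc ⊕ e6 = 5a
byte 5: 48 ⊕ 45 = 0d
byte 6: 54 ⊕ 08 = 5c
byte 7: 06 ⊕ b4 = b2
byte 8: 3f ⊕ 17 = 28
byte 9: d5 ⊕ f3 = 26
byte 10: 9c ⊕ 4a = d6
byte 11: 5e ⊕ 25 = 7b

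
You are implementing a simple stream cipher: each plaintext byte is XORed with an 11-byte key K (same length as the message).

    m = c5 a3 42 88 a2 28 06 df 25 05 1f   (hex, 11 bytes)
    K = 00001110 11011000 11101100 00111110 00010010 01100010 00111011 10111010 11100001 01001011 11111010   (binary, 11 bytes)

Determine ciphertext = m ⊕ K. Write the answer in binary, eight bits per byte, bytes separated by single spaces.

XOR is its own inverse, so applying the key byte-wise gives the result directly.
c5 XOR 0e = cb
a3 XOR d8 = 7b
42 XOR ec = ae
88 XOR 3e = b6
a2 XOR 12 = b0
28 XOR 62 = 4a
06 XOR 3b = 3d
df XOR ba = 65
25 XOR e1 = c4
05 XOR 4b = 4e
1f XOR fa = e5

11001011 01111011 10101110 10110110 10110000 01001010 00111101 01100101 11000100 01001110 11100101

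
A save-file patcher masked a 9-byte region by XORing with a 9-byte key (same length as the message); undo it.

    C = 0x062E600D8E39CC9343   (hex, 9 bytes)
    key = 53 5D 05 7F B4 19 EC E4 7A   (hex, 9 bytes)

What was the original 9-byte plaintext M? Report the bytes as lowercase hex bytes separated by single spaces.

55 73 65 72 3a 20 20 77 39

  6 XOR  83 =  85
 46 XOR  93 = 115
 96 XOR   5 = 101
 13 XOR 127 = 114
142 XOR 180 =  58
 57 XOR  25 =  32
204 XOR 236 =  32
147 XOR 228 = 119
 67 XOR 122 =  57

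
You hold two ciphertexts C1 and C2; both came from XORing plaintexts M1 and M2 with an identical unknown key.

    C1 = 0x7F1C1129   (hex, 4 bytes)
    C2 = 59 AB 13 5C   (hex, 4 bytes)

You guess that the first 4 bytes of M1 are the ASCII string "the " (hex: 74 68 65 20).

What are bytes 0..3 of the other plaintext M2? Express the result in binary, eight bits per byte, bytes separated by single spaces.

01010010 11011111 01100111 01010101

First, C1 ⊕ C2 = (M1 ⊕ K) ⊕ (M2 ⊕ K) = M1 ⊕ M2, so the key drops out. Then M2 = (M1 ⊕ M2) ⊕ M1 over the first 4 bytes.
byte 0: (7f ^ 59) ^ 74 = 26 ^ 74 = 52
byte 1: (1c ^ ab) ^ 68 = b7 ^ 68 = df
byte 2: (11 ^ 13) ^ 65 = 02 ^ 65 = 67
byte 3: (29 ^ 5c) ^ 20 = 75 ^ 20 = 55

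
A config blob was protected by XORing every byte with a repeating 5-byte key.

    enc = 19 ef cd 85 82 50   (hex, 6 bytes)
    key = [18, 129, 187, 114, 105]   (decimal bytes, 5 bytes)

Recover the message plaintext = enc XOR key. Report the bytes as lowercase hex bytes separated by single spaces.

0b 6e 76 f7 eb 42

The 5-byte key repeats, so the effective keystream is 12 81 bb 72 69 12.
byte 0: 19 ^ 12 = 0b
byte 1: ef ^ 81 = 6e
byte 2: cd ^ bb = 76
byte 3: 85 ^ 72 = f7
byte 4: 82 ^ 69 = eb
byte 5: 50 ^ 12 = 42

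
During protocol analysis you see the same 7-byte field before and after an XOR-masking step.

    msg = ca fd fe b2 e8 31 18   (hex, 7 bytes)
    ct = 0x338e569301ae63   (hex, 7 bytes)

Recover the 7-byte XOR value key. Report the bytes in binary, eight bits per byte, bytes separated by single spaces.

11111001 01110011 10101000 00100001 11101001 10011111 01111011

Since ct = msg ⊕ key, XORing both sides with msg gives key = msg ⊕ ct.
ca XOR 33 = f9
fd XOR 8e = 73
fe XOR 56 = a8
b2 XOR 93 = 21
e8 XOR 01 = e9
31 XOR ae = 9f
18 XOR 63 = 7b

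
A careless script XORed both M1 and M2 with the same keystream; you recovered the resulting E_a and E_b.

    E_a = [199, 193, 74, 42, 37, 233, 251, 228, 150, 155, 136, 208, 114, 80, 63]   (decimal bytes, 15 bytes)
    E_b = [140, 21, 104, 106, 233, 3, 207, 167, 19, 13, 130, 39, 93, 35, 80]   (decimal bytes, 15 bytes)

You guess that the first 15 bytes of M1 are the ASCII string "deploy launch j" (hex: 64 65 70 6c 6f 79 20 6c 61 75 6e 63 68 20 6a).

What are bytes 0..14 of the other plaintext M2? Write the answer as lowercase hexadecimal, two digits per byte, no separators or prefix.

2fb1522ca393142fe4e36494475305

First, E_a ⊕ E_b = (M1 ⊕ K) ⊕ (M2 ⊕ K) = M1 ⊕ M2, so the key drops out. Then M2 = (M1 ⊕ M2) ⊕ M1 over the first 15 bytes.
byte 0: (c7 ⊕ 8c) ⊕ 64 = 4b ⊕ 64 = 2f
byte 1: (c1 ⊕ 15) ⊕ 65 = d4 ⊕ 65 = b1
byte 2: (4a ⊕ 68) ⊕ 70 = 22 ⊕ 70 = 52
byte 3: (2a ⊕ 6a) ⊕ 6c = 40 ⊕ 6c = 2c
byte 4: (25 ⊕ e9) ⊕ 6f = cc ⊕ 6f = a3
byte 5: (e9 ⊕ 03) ⊕ 79 = ea ⊕ 79 = 93
byte 6: (fb ⊕ cf) ⊕ 20 = 34 ⊕ 20 = 14
byte 7: (e4 ⊕ a7) ⊕ 6c = 43 ⊕ 6c = 2f
byte 8: (96 ⊕ 13) ⊕ 61 = 85 ⊕ 61 = e4
byte 9: (9b ⊕ 0d) ⊕ 75 = 96 ⊕ 75 = e3
byte 10: (88 ⊕ 82) ⊕ 6e = 0a ⊕ 6e = 64
byte 11: (d0 ⊕ 27) ⊕ 63 = f7 ⊕ 63 = 94
byte 12: (72 ⊕ 5d) ⊕ 68 = 2f ⊕ 68 = 47
byte 13: (50 ⊕ 23) ⊕ 20 = 73 ⊕ 20 = 53
byte 14: (3f ⊕ 50) ⊕ 6a = 6f ⊕ 6a = 05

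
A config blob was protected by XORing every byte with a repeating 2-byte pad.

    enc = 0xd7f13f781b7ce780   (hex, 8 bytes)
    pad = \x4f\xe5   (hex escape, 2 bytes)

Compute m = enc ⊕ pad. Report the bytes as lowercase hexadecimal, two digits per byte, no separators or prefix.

The 2-byte key repeats, so the effective keystream is 4f e5 4f e5 4f e5 4f e5.
byte 0: 11010111 ^ 01001111 = 10011000
byte 1: 11110001 ^ 11100101 = 00010100
byte 2: 00111111 ^ 01001111 = 01110000
byte 3: 01111000 ^ 11100101 = 10011101
byte 4: 00011011 ^ 01001111 = 01010100
byte 5: 01111100 ^ 11100101 = 10011001
byte 6: 11100111 ^ 01001111 = 10101000
byte 7: 10000000 ^ 11100101 = 01100101

9814709d5499a865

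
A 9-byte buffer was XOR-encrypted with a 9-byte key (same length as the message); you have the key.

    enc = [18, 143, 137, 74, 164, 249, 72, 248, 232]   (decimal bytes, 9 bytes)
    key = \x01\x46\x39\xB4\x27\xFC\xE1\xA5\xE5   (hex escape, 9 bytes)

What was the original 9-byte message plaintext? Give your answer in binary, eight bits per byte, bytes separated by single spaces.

00010011 11001001 10110000 11111110 10000011 00000101 10101001 01011101 00001101

XOR is its own inverse, so applying the key byte-wise gives the result directly.
byte 0: 12 ^ 01 = 13
byte 1: 8f ^ 46 = c9
byte 2: 89 ^ 39 = b0
byte 3: 4a ^ b4 = fe
byte 4: a4 ^ 27 = 83
byte 5: f9 ^ fc = 05
byte 6: 48 ^ e1 = a9
byte 7: f8 ^ a5 = 5d
byte 8: e8 ^ e5 = 0d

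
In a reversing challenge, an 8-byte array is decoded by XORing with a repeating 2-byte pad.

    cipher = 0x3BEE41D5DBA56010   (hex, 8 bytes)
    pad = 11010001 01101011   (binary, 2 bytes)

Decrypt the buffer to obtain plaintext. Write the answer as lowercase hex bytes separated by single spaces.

The 2-byte key repeats, so the effective keystream is d1 6b d1 6b d1 6b d1 6b.
byte 0: 00111011 ⊕ 11010001 = 11101010
byte 1: 11101110 ⊕ 01101011 = 10000101
byte 2: 01000001 ⊕ 11010001 = 10010000
byte 3: 11010101 ⊕ 01101011 = 10111110
byte 4: 11011011 ⊕ 11010001 = 00001010
byte 5: 10100101 ⊕ 01101011 = 11001110
byte 6: 01100000 ⊕ 11010001 = 10110001
byte 7: 00010000 ⊕ 01101011 = 01111011

ea 85 90 be 0a ce b1 7b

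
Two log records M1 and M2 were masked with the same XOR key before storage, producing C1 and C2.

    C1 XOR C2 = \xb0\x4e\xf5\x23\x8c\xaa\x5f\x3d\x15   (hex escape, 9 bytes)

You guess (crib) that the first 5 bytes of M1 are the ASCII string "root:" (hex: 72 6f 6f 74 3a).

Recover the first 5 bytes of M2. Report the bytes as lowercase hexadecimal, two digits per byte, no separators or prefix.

c2219a57b6

Since C1 ⊕ C2 = M1 ⊕ M2, XORing with the guessed M1 bytes yields the corresponding M2 bytes: M2 = (C1 ⊕ C2) ⊕ M1.
byte 0: b0 ⊕ 72 = c2
byte 1: 4e ⊕ 6f = 21
byte 2: f5 ⊕ 6f = 9a
byte 3: 23 ⊕ 74 = 57
byte 4: 8c ⊕ 3a = b6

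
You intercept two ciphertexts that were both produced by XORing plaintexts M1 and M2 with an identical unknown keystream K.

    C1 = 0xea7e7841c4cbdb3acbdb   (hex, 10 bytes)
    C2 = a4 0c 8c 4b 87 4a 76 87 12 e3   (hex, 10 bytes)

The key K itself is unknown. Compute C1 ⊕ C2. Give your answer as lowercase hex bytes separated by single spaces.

C1 ⊕ C2 = (M1 ⊕ K) ⊕ (M2 ⊕ K) = M1 ⊕ M2 — the shared key cancels under XOR.
11101010 ^ 10100100 = 01001110
01111110 ^ 00001100 = 01110010
01111000 ^ 10001100 = 11110100
01000001 ^ 01001011 = 00001010
11000100 ^ 10000111 = 01000011
11001011 ^ 01001010 = 10000001
11011011 ^ 01110110 = 10101101
00111010 ^ 10000111 = 10111101
11001011 ^ 00010010 = 11011001
11011011 ^ 11100011 = 00111000

4e 72 f4 0a 43 81 ad bd d9 38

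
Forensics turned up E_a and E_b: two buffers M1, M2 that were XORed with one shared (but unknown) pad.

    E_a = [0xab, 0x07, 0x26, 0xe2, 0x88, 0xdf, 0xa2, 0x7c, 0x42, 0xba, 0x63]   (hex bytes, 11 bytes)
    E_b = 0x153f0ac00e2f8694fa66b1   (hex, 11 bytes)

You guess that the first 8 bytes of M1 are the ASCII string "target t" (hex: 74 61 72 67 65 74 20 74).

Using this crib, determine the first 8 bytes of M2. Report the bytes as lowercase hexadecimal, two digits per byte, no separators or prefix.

ca595e45e384049c

First, E_a ⊕ E_b = (M1 ⊕ K) ⊕ (M2 ⊕ K) = M1 ⊕ M2, so the key drops out. Then M2 = (M1 ⊕ M2) ⊕ M1 over the first 8 bytes.
byte 0: (ab XOR 15) XOR 74 = be XOR 74 = ca
byte 1: (07 XOR 3f) XOR 61 = 38 XOR 61 = 59
byte 2: (26 XOR 0a) XOR 72 = 2c XOR 72 = 5e
byte 3: (e2 XOR c0) XOR 67 = 22 XOR 67 = 45
byte 4: (88 XOR 0e) XOR 65 = 86 XOR 65 = e3
byte 5: (df XOR 2f) XOR 74 = f0 XOR 74 = 84
byte 6: (a2 XOR 86) XOR 20 = 24 XOR 20 = 04
byte 7: (7c XOR 94) XOR 74 = e8 XOR 74 = 9c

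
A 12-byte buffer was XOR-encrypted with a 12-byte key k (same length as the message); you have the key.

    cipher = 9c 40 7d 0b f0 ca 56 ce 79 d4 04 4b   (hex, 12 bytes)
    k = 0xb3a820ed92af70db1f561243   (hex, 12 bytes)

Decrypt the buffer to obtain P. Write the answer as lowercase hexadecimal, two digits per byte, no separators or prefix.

2fe85de66265261566821608

byte 0: 9c ^ b3 = 2f
byte 1: 40 ^ a8 = e8
byte 2: 7d ^ 20 = 5d
byte 3: 0b ^ ed = e6
byte 4: f0 ^ 92 = 62
byte 5: ca ^ af = 65
byte 6: 56 ^ 70 = 26
byte 7: ce ^ db = 15
byte 8: 79 ^ 1f = 66
byte 9: d4 ^ 56 = 82
byte 10: 04 ^ 12 = 16
byte 11: 4b ^ 43 = 08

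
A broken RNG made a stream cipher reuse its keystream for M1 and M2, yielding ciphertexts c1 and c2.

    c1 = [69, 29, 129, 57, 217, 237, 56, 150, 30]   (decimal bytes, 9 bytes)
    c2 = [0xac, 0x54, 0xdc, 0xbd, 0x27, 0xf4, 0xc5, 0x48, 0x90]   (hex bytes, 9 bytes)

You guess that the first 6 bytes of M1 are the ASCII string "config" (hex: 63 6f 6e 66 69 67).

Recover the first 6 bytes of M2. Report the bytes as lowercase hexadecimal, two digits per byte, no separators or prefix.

First, c1 ⊕ c2 = (M1 ⊕ K) ⊕ (M2 ⊕ K) = M1 ⊕ M2, so the key drops out. Then M2 = (M1 ⊕ M2) ⊕ M1 over the first 6 bytes.
byte 0: (45 ⊕ ac) ⊕ 63 = e9 ⊕ 63 = 8a
byte 1: (1d ⊕ 54) ⊕ 6f = 49 ⊕ 6f = 26
byte 2: (81 ⊕ dc) ⊕ 6e = 5d ⊕ 6e = 33
byte 3: (39 ⊕ bd) ⊕ 66 = 84 ⊕ 66 = e2
byte 4: (d9 ⊕ 27) ⊕ 69 = fe ⊕ 69 = 97
byte 5: (ed ⊕ f4) ⊕ 67 = 19 ⊕ 67 = 7e

8a2633e2977e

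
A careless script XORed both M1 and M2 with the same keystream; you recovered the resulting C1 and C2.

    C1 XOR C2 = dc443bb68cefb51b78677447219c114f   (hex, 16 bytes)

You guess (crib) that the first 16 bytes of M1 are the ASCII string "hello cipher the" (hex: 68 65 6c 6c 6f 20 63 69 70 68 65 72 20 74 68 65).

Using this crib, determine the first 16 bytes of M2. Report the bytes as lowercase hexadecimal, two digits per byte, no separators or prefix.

b42157dae3cfd672080f113501e8792a

Since C1 ⊕ C2 = M1 ⊕ M2, XORing with the guessed M1 bytes yields the corresponding M2 bytes: M2 = (C1 ⊕ C2) ⊕ M1.
byte 0: dc xor 68 = b4
byte 1: 44 xor 65 = 21
byte 2: 3b xor 6c = 57
byte 3: b6 xor 6c = da
byte 4: 8c xor 6f = e3
byte 5: ef xor 20 = cf
byte 6: b5 xor 63 = d6
byte 7: 1b xor 69 = 72
byte 8: 78 xor 70 = 08
byte 9: 67 xor 68 = 0f
byte 10: 74 xor 65 = 11
byte 11: 47 xor 72 = 35
byte 12: 21 xor 20 = 01
byte 13: 9c xor 74 = e8
byte 14: 11 xor 68 = 79
byte 15: 4f xor 65 = 2a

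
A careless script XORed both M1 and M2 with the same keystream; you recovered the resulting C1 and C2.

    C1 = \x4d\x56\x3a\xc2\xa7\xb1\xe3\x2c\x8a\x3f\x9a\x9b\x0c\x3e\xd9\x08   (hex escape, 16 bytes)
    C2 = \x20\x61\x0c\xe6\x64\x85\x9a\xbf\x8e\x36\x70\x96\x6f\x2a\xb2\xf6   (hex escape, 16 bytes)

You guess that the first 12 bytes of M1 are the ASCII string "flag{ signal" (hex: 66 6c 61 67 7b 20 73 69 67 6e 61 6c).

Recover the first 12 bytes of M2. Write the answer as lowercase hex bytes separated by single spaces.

First, C1 ⊕ C2 = (M1 ⊕ K) ⊕ (M2 ⊕ K) = M1 ⊕ M2, so the key drops out. Then M2 = (M1 ⊕ M2) ⊕ M1 over the first 12 bytes.
byte 0: (4d ^ 20) ^ 66 = 6d ^ 66 = 0b
byte 1: (56 ^ 61) ^ 6c = 37 ^ 6c = 5b
byte 2: (3a ^ 0c) ^ 61 = 36 ^ 61 = 57
byte 3: (c2 ^ e6) ^ 67 = 24 ^ 67 = 43
byte 4: (a7 ^ 64) ^ 7b = c3 ^ 7b = b8
byte 5: (b1 ^ 85) ^ 20 = 34 ^ 20 = 14
byte 6: (e3 ^ 9a) ^ 73 = 79 ^ 73 = 0a
byte 7: (2c ^ bf) ^ 69 = 93 ^ 69 = fa
byte 8: (8a ^ 8e) ^ 67 = 04 ^ 67 = 63
byte 9: (3f ^ 36) ^ 6e = 09 ^ 6e = 67
byte 10: (9a ^ 70) ^ 61 = ea ^ 61 = 8b
byte 11: (9b ^ 96) ^ 6c = 0d ^ 6c = 61

0b 5b 57 43 b8 14 0a fa 63 67 8b 61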